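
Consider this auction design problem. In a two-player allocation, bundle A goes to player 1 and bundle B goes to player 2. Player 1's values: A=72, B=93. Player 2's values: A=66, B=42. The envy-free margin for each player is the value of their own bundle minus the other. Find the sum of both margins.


Step 1: Player 1's margin = v1(A) - v1(B) = 72 - 93 = -21
Step 2: Player 2's margin = v2(B) - v2(A) = 42 - 66 = -24
Step 3: Total margin = -21 + -24 = -45

-45


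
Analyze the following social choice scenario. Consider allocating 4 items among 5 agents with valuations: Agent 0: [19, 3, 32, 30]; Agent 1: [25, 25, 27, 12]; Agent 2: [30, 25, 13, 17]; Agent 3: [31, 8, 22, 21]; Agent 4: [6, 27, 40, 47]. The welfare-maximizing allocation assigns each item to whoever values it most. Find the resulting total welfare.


Step 1: For each item, find the maximum value among all agents.
Step 2: Item 0 -> Agent 3 (value 31)
Step 3: Item 1 -> Agent 4 (value 27)
Step 4: Item 2 -> Agent 4 (value 40)
Step 5: Item 3 -> Agent 4 (value 47)
Step 6: Total welfare = 31 + 27 + 40 + 47 = 145

145


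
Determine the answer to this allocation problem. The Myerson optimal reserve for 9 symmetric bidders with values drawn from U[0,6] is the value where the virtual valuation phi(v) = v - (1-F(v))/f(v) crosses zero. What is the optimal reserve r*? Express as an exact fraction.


Step 1: For U[0,6], F(v) = v/6 and f(v) = 1/6
Step 2: phi(v) = v - (1 - v/6)/(1/6) = v - (6 - v) = 2v - 6
Step 3: Set phi(r*) = 0: 2r* - 6 = 0
Step 4: r* = 6/2 = 3 (the number of bidders n = 9 does not enter)

3


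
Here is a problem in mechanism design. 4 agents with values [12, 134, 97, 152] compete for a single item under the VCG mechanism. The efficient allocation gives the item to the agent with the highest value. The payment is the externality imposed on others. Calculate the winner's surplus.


Step 1: The winner is the agent with the highest value: agent 3 with value 152
Step 2: Values of other agents: [12, 134, 97]
Step 3: VCG payment = max of others' values = 134
Step 4: Surplus = 152 - 134 = 18

18


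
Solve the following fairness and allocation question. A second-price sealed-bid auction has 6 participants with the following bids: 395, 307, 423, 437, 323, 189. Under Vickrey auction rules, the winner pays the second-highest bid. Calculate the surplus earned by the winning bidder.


Step 1: Sort bids in descending order: 437, 423, 395, 323, 307, 189
Step 2: The winning bid is the highest: 437
Step 3: The payment equals the second-highest bid: 423
Step 4: Surplus = winner's bid - payment = 437 - 423 = 14

14


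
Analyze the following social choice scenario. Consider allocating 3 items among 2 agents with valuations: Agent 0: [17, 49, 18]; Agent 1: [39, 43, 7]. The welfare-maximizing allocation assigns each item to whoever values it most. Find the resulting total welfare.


Step 1: For each item, find the maximum value among all agents.
Step 2: Item 0 -> Agent 1 (value 39)
Step 3: Item 1 -> Agent 0 (value 49)
Step 4: Item 2 -> Agent 0 (value 18)
Step 5: Total welfare = 39 + 49 + 18 = 106

106


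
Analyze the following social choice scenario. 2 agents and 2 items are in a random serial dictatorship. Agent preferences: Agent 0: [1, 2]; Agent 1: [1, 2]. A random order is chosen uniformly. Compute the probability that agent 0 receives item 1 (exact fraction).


Step 1: Agent 0 wants item 1
Step 2: There are 2 possible orderings of agents
Step 3: In 1 orderings, agent 0 gets item 1
Step 4: Probability = 1/2

1/2


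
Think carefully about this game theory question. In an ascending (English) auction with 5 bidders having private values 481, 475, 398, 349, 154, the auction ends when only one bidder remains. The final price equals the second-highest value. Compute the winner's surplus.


Step 1: Identify the highest value: 481
Step 2: Identify the second-highest value: 475
Step 3: The final price = second-highest value = 475
Step 4: Surplus = 481 - 475 = 6

6


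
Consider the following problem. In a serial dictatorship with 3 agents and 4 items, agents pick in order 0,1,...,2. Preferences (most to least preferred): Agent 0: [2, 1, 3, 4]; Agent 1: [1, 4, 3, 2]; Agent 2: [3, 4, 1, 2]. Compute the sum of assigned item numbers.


Step 1: Agent 0 picks item 2
Step 2: Agent 1 picks item 1
Step 3: Agent 2 picks item 3
Step 4: Sum = 2 + 1 + 3 = 6

6


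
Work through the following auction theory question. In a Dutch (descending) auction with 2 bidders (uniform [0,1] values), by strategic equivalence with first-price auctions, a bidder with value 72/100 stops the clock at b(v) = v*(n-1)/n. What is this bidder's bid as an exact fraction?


Step 1: Dutch auctions are strategically equivalent to first-price auctions
Step 2: The equilibrium bid is b(v) = v*(n-1)/n
Step 3: b = 18/25 * 1/2
Step 4: b = 9/25

9/25


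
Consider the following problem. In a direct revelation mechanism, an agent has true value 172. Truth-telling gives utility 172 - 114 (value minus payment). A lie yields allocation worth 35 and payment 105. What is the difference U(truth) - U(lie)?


Step 1: U(truth) = value - payment = 172 - 114 = 58
Step 2: U(lie) = allocation - payment = 35 - 105 = -70
Step 3: IC gap = 58 - (-70) = 128

128


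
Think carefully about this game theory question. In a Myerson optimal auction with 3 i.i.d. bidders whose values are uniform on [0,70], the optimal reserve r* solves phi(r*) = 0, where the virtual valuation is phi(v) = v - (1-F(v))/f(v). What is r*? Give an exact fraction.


Step 1: For U[0,70], F(v) = v/70 and f(v) = 1/70
Step 2: phi(v) = v - (1 - v/70)/(1/70) = v - (70 - v) = 2v - 70
Step 3: Set phi(r*) = 0: 2r* - 70 = 0
Step 4: r* = 70/2 = 35 (the number of bidders n = 3 does not enter)

35


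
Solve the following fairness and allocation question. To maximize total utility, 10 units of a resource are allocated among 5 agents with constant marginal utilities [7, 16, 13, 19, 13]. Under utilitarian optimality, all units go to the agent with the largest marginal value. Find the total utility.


Step 1: The marginal utilities are [7, 16, 13, 19, 13]
Step 2: The highest marginal utility is 19
Step 3: All 10 units go to that agent
Step 4: Total utility = 19 * 10 = 190

190


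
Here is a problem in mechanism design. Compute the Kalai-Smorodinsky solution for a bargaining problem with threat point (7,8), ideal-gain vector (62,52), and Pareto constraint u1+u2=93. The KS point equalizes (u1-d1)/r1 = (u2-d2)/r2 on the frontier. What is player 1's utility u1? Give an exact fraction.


Step 1: At the KS point, (u1-d1)/r1 = (u2-d2)/r2 = t and u1+u2 = 93
Step 2: u1 = d1 + r1*t and u2 = d2 + r2*t, so (d1 + r1*t) + (d2 + r2*t) = 93
Step 3: t = (93 - 7 - 8)/(62 + 52) = 78/114 = 13/19
Step 4: u1 = d1 + r1*t = 7 + 62 * 13/19 = 939/19
Step 5: (Check: u2 = d2 + r2*t = 828/19; u1+u2 = 939/19 + 828/19 = 93, on the frontier.)

939/19


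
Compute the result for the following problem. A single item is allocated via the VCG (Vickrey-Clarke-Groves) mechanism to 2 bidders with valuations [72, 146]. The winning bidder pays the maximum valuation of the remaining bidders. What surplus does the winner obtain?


Step 1: The winner is the agent with the highest value: agent 1 with value 146
Step 2: Values of other agents: [72]
Step 3: VCG payment = max of others' values = 72
Step 4: Surplus = 146 - 72 = 74

74


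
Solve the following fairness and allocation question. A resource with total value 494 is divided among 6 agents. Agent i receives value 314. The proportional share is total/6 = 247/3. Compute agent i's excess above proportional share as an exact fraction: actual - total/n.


Step 1: Proportional share = 494/6 = 247/3
Step 2: Agent's actual allocation = 314
Step 3: Excess = 314 - 247/3 = 695/3

695/3


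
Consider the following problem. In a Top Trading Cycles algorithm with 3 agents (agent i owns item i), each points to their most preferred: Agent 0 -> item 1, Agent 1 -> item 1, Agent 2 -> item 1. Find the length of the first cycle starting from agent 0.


Step 1: Trace the pointer graph from agent 0: 0 -> 1 -> 1
Step 2: A cycle is detected when we revisit agent 1
Step 3: The cycle is: 1 -> 1
Step 4: Cycle length = 1

1


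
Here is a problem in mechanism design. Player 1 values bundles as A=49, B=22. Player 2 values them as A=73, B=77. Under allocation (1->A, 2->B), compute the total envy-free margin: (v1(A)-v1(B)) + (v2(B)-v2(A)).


Step 1: Player 1's margin = v1(A) - v1(B) = 49 - 22 = 27
Step 2: Player 2's margin = v2(B) - v2(A) = 77 - 73 = 4
Step 3: Total margin = 27 + 4 = 31

31


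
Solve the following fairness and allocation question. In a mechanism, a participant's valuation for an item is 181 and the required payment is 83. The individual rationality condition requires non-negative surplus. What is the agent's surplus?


Step 1: Surplus = value - payment = 181 - 83 = 98
Step 2: IR is satisfied (surplus >= 0)

98


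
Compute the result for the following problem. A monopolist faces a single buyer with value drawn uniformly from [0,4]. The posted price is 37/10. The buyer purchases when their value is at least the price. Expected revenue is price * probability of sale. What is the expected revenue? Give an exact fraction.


Step 1: Posted price r = 37/10, value support [0,4]
Step 2: P(v >= r) = (4 - 37/10)/4 = 3/40
Step 3: Expected revenue = r * P(v >= r) = 37/10 * 3/40
Step 4: Revenue = 111/400

111/400


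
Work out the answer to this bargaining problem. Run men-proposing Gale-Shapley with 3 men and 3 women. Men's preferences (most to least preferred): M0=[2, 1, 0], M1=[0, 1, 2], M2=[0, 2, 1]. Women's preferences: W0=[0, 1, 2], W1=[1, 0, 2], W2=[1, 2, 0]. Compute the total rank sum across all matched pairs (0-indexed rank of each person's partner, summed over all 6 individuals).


Step 1: Run Gale-Shapley (men propose, women hold best offer):
  M0 proposes to W2; she accepts
  M1 proposes to W0; she accepts
  M2 proposes to W0; rejected
  M2 proposes to W2; she switches from M0
  M0 proposes to W1; she accepts
Step 2: Final matching: W0-M1, W1-M0, W2-M2
Step 3: 0-indexed ranks (man's rank of his match, then woman's): 0 + 1 + 1 + 1 + 1 + 1
Step 4: Total rank sum = 5

5


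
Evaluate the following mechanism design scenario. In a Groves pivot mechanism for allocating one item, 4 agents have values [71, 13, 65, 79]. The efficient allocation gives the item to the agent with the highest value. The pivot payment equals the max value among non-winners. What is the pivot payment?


Step 1: The efficient winner is agent 3 with value 79
Step 2: Other agents' values: [71, 13, 65]
Step 3: Pivot payment = max(others) = 71
Step 4: The winner pays 71

71


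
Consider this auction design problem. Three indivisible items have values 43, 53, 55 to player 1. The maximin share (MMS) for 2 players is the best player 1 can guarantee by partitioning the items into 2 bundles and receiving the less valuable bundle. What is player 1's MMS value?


Step 1: Item values = 43, 53, 55
Step 2: Enumerate all 2-bundle partitions and take the smaller bundle:
  Partition 1: {43} vs {53,55} -> bundles 43, 108; min = 43
  Partition 2: {53} vs {43,55} -> bundles 53, 98; min = 53
  Partition 3: {55} vs {43,53} -> bundles 55, 96; min = 55
Step 3: MMS = max(43, 53, 55) = 55

55


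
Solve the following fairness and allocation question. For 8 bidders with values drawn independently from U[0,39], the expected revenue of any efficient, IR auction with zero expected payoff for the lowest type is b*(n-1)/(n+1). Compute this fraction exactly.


Step 1: By Revenue Equivalence, expected revenue = b*(n-1)/(n+1)
Step 2: Substituting n = 8, b = 39
Step 3: Revenue = 39*(8-1)/(8+1) = 39*7/9
Step 4: Revenue = 273/9 = 91/3

91/3


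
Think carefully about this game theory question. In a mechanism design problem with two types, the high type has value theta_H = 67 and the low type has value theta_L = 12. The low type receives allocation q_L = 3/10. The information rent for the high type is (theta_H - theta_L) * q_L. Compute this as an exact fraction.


Step 1: theta_H - theta_L = 67 - 12 = 55
Step 2: Information rent = (theta_H - theta_L) * q_L
Step 3: = 55 * 3/10
Step 4: = 33/2

33/2


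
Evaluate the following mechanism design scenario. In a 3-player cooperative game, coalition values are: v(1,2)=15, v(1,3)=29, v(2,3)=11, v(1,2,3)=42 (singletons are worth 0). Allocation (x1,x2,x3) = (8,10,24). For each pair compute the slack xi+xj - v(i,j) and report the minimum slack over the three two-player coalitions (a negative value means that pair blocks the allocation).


Step 1: Slack for coalition (1,2): x1+x2 - v12 = 18 - 15 = 3
Step 2: Slack for coalition (1,3): x1+x3 - v13 = 32 - 29 = 3
Step 3: Slack for coalition (2,3): x2+x3 - v23 = 34 - 11 = 23
Step 4: Minimum slack = min(3, 3, 23) = 3, attained by (1,2) and (1,3); no pair can gain by deviating, so the allocation is in the core

3


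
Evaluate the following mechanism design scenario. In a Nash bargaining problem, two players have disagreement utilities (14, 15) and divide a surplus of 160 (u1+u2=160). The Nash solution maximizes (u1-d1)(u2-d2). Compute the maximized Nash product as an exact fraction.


Step 1: The Nash solution splits surplus symmetrically above the disagreement point
Step 2: u1 = (total + d1 - d2)/2 = (160 + 14 - 15)/2 = 159/2
Step 3: u2 = (total - d1 + d2)/2 = (160 - 14 + 15)/2 = 161/2
Step 4: Nash product = (159/2 - 14) * (161/2 - 15)
Step 5: = 131/2 * 131/2 = 17161/4

17161/4


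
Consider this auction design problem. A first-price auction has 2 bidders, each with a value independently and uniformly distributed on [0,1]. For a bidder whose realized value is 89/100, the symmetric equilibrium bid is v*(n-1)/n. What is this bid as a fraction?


Step 1: The symmetric BNE bidding function is b(v) = v * (n-1) / n
Step 2: Substitute v = 89/100 and n = 2
Step 3: b = 89/100 * 1/2
Step 4: b = 89/200

89/200


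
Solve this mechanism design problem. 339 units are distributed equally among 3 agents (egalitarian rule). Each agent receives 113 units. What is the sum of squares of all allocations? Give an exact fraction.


Step 1: Each agent's share = 339/3 = 113
Step 2: Square of each share = (113)^2 = 12769
Step 3: Sum of squares = 3 * 12769 = 38307

38307


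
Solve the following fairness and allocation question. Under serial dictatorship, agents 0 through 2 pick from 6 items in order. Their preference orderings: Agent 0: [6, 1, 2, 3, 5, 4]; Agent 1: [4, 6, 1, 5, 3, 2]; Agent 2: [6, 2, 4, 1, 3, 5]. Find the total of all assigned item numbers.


Step 1: Agent 0 picks item 6
Step 2: Agent 1 picks item 4
Step 3: Agent 2 picks item 2
Step 4: Sum = 6 + 4 + 2 = 12

12


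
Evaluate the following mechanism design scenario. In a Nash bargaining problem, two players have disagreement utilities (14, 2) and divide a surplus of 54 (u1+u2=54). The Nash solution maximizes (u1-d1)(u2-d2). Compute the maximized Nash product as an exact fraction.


Step 1: The Nash solution splits surplus symmetrically above the disagreement point
Step 2: u1 = (total + d1 - d2)/2 = (54 + 14 - 2)/2 = 33
Step 3: u2 = (total - d1 + d2)/2 = (54 - 14 + 2)/2 = 21
Step 4: Nash product = (33 - 14) * (21 - 2)
Step 5: = 19 * 19 = 361

361


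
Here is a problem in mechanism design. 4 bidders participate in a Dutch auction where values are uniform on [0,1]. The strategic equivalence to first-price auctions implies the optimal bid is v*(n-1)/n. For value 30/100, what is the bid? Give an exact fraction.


Step 1: Dutch auctions are strategically equivalent to first-price auctions
Step 2: The equilibrium bid is b(v) = v*(n-1)/n
Step 3: b = 3/10 * 3/4
Step 4: b = 9/40

9/40


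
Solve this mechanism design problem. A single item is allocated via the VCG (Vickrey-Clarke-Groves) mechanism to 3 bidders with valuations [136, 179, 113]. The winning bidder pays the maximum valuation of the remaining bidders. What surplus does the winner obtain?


Step 1: The winner is the agent with the highest value: agent 1 with value 179
Step 2: Values of other agents: [136, 113]
Step 3: VCG payment = max of others' values = 136
Step 4: Surplus = 179 - 136 = 43

43


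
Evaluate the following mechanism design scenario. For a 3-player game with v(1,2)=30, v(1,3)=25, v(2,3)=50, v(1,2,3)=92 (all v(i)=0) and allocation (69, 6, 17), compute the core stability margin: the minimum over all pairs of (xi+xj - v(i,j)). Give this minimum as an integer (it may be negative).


Step 1: Slack for coalition (1,2): x1+x2 - v12 = 75 - 30 = 45
Step 2: Slack for coalition (1,3): x1+x3 - v13 = 86 - 25 = 61
Step 3: Slack for coalition (2,3): x2+x3 - v23 = 23 - 50 = -27
Step 4: Minimum slack = min(45, 61, -27) = -27, attained by (2,3); coalition (2,3) can block (slack < 0), so the allocation is not in the core

-27


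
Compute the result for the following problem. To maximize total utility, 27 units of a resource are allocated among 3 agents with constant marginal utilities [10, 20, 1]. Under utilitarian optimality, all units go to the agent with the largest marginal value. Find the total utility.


Step 1: The marginal utilities are [10, 20, 1]
Step 2: The highest marginal utility is 20
Step 3: All 27 units go to that agent
Step 4: Total utility = 20 * 27 = 540

540


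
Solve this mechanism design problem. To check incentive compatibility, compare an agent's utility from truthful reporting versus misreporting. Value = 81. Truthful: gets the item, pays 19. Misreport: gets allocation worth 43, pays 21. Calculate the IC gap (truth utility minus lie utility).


Step 1: U(truth) = value - payment = 81 - 19 = 62
Step 2: U(lie) = allocation - payment = 43 - 21 = 22
Step 3: IC gap = 62 - 22 = 40

40


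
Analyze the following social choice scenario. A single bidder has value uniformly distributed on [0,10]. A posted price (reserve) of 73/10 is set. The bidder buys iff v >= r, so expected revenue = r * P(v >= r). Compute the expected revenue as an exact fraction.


Step 1: Posted price r = 73/10, value support [0,10]
Step 2: P(v >= r) = (10 - 73/10)/10 = 27/100
Step 3: Expected revenue = r * P(v >= r) = 73/10 * 27/100
Step 4: Revenue = 1971/1000

1971/1000


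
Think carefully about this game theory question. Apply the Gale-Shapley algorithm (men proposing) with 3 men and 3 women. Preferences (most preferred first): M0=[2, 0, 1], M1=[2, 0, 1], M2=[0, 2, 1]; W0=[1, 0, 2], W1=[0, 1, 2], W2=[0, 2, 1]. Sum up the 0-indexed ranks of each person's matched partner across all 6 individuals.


Step 1: Run Gale-Shapley (men propose, women hold best offer):
  M0 proposes to W2; she accepts
  M1 proposes to W2; rejected
  M1 proposes to W0; she accepts
  M2 proposes to W0; rejected
  M2 proposes to W2; rejected
  M2 proposes to W1; she accepts
Step 2: Final matching: W0-M1, W1-M2, W2-M0
Step 3: 0-indexed ranks (man's rank of his match, then woman's): 1 + 0 + 2 + 2 + 0 + 0
Step 4: Total rank sum = 5

5


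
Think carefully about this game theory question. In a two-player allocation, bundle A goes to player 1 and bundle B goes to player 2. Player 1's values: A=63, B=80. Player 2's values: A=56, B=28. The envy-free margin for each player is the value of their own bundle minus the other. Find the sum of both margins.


Step 1: Player 1's margin = v1(A) - v1(B) = 63 - 80 = -17
Step 2: Player 2's margin = v2(B) - v2(A) = 28 - 56 = -28
Step 3: Total margin = -17 + -28 = -45

-45


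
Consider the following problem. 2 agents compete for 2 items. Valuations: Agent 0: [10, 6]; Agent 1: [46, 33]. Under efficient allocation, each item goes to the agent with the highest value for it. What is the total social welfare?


Step 1: For each item, find the maximum value among all agents.
Step 2: Item 0 -> Agent 1 (value 46)
Step 3: Item 1 -> Agent 1 (value 33)
Step 4: Total welfare = 46 + 33 = 79

79


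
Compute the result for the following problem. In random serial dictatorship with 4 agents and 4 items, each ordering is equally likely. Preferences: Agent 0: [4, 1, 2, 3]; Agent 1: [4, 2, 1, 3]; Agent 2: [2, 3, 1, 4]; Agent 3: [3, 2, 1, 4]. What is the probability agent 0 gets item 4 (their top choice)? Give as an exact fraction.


Step 1: Agent 0 wants item 4
Step 2: There are 24 possible orderings of agents
Step 3: In 12 orderings, agent 0 gets item 4
Step 4: Probability = 12/24 = 1/2

1/2


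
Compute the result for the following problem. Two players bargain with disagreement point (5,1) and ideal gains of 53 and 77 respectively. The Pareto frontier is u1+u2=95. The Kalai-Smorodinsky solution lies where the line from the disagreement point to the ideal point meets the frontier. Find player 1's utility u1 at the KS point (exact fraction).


Step 1: At the KS point, (u1-d1)/r1 = (u2-d2)/r2 = t and u1+u2 = 95
Step 2: u1 = d1 + r1*t and u2 = d2 + r2*t, so (d1 + r1*t) + (d2 + r2*t) = 95
Step 3: t = (95 - 5 - 1)/(53 + 77) = 89/130
Step 4: u1 = d1 + r1*t = 5 + 53 * 89/130 = 5367/130
Step 5: (Check: u2 = d2 + r2*t = 6983/130; u1+u2 = 5367/130 + 6983/130 = 95, on the frontier.)

5367/130


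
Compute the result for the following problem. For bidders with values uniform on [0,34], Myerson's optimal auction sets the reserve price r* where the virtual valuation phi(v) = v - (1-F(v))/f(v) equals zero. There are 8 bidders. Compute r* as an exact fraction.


Step 1: For U[0,34], F(v) = v/34 and f(v) = 1/34
Step 2: phi(v) = v - (1 - v/34)/(1/34) = v - (34 - v) = 2v - 34
Step 3: Set phi(r*) = 0: 2r* - 34 = 0
Step 4: r* = 34/2 = 17 (the number of bidders n = 8 does not enter)

17


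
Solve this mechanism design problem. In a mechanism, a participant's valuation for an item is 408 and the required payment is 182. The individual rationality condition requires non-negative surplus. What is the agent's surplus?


Step 1: Surplus = value - payment = 408 - 182 = 226
Step 2: IR is satisfied (surplus >= 0)

226


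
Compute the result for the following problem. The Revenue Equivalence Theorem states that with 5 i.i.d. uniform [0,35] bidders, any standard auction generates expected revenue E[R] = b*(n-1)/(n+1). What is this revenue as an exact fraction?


Step 1: By Revenue Equivalence, expected revenue = b*(n-1)/(n+1)
Step 2: Substituting n = 5, b = 35
Step 3: Revenue = 35*(5-1)/(5+1) = 35*4/6
Step 4: Revenue = 140/6 = 70/3

70/3


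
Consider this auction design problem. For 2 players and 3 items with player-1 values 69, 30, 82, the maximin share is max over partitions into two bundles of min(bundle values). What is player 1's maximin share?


Step 1: Item values = 69, 30, 82
Step 2: Enumerate all 2-bundle partitions and take the smaller bundle:
  Partition 1: {69} vs {30,82} -> bundles 69, 112; min = 69
  Partition 2: {30} vs {69,82} -> bundles 30, 151; min = 30
  Partition 3: {82} vs {69,30} -> bundles 82, 99; min = 82
Step 3: MMS = max(69, 30, 82) = 82

82


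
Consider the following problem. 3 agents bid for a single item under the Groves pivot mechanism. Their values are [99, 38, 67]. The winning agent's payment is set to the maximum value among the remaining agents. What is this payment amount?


Step 1: The efficient winner is agent 0 with value 99
Step 2: Other agents' values: [38, 67]
Step 3: Pivot payment = max(others) = 67
Step 4: The winner pays 67

67


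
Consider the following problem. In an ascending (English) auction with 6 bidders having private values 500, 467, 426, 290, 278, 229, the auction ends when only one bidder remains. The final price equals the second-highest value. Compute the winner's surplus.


Step 1: Identify the highest value: 500
Step 2: Identify the second-highest value: 467
Step 3: The final price = second-highest value = 467
Step 4: Surplus = 500 - 467 = 33

33


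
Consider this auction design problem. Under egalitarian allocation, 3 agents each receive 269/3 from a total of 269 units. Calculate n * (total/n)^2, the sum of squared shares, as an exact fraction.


Step 1: Each agent's share = 269/3
Step 2: Square of each share = (269/3)^2 = 72361/9
Step 3: Sum of squares = 3 * 72361/9 = 72361/3

72361/3


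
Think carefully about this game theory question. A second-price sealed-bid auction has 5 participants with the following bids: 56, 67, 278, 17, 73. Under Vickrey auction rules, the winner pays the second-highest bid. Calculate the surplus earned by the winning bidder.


Step 1: Sort bids in descending order: 278, 73, 67, 56, 17
Step 2: The winning bid is the highest: 278
Step 3: The payment equals the second-highest bid: 73
Step 4: Surplus = winner's bid - payment = 278 - 73 = 205

205


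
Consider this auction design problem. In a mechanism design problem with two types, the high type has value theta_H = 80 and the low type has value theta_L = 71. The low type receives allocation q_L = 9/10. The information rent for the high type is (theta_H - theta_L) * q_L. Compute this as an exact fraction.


Step 1: theta_H - theta_L = 80 - 71 = 9
Step 2: Information rent = (theta_H - theta_L) * q_L
Step 3: = 9 * 9/10
Step 4: = 81/10

81/10


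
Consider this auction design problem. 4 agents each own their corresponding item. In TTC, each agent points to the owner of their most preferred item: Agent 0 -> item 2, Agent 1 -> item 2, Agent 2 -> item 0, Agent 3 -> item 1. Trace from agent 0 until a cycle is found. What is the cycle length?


Step 1: Trace the pointer graph from agent 0: 0 -> 2 -> 0
Step 2: A cycle is detected when we revisit agent 0
Step 3: The cycle is: 0 -> 2 -> 0
Step 4: Cycle length = 2

2


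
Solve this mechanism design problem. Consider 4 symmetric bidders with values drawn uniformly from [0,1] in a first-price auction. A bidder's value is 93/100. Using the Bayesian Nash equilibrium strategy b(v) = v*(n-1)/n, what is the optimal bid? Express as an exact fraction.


Step 1: The symmetric BNE bidding function is b(v) = v * (n-1) / n
Step 2: Substitute v = 93/100 and n = 4
Step 3: b = 93/100 * 3/4
Step 4: b = 279/400

279/400


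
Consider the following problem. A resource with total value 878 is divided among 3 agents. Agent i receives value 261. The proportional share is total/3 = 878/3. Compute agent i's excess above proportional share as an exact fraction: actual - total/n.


Step 1: Proportional share = 878/3
Step 2: Agent's actual allocation = 261
Step 3: Excess = 261 - 878/3 = -95/3

-95/3


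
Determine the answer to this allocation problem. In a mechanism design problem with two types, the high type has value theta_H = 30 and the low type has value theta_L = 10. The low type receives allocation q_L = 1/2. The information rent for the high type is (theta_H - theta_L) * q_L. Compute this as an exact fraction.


Step 1: theta_H - theta_L = 30 - 10 = 20
Step 2: Information rent = (theta_H - theta_L) * q_L
Step 3: = 20 * 1/2
Step 4: = 10

10


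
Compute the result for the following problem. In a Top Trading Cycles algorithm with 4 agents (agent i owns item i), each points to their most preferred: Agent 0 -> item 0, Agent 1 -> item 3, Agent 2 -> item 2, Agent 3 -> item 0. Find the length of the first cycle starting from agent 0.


Step 1: Trace the pointer graph from agent 0: 0 -> 0
Step 2: A cycle is detected when we revisit agent 0
Step 3: The cycle is: 0 -> 0
Step 4: Cycle length = 1

1


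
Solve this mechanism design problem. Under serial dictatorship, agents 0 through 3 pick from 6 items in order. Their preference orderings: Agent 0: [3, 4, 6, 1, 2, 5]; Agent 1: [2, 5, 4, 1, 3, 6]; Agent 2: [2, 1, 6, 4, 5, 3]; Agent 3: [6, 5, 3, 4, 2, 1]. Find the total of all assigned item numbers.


Step 1: Agent 0 picks item 3
Step 2: Agent 1 picks item 2
Step 3: Agent 2 picks item 1
Step 4: Agent 3 picks item 6
Step 5: Sum = 3 + 2 + 1 + 6 = 12

12


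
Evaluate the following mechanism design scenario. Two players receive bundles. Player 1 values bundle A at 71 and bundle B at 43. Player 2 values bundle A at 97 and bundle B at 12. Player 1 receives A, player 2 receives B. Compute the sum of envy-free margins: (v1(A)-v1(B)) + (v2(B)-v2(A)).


Step 1: Player 1's margin = v1(A) - v1(B) = 71 - 43 = 28
Step 2: Player 2's margin = v2(B) - v2(A) = 12 - 97 = -85
Step 3: Total margin = 28 + -85 = -57

-57


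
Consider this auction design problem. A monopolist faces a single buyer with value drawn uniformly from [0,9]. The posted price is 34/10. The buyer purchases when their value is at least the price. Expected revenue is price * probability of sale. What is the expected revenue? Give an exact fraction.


Step 1: Posted price r = 17/5, value support [0,9]
Step 2: P(v >= r) = (9 - 17/5)/9 = 28/45
Step 3: Expected revenue = r * P(v >= r) = 17/5 * 28/45
Step 4: Revenue = 476/225

476/225


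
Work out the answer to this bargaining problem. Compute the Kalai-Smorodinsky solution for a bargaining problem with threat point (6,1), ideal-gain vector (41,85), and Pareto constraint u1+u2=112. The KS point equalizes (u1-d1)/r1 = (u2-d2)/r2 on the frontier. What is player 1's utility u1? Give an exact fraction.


Step 1: At the KS point, (u1-d1)/r1 = (u2-d2)/r2 = t and u1+u2 = 112
Step 2: u1 = d1 + r1*t and u2 = d2 + r2*t, so (d1 + r1*t) + (d2 + r2*t) = 112
Step 3: t = (112 - 6 - 1)/(41 + 85) = 105/126 = 5/6
Step 4: u1 = d1 + r1*t = 6 + 41 * 5/6 = 241/6
Step 5: (Check: u2 = d2 + r2*t = 431/6; u1+u2 = 241/6 + 431/6 = 112, on the frontier.)

241/6


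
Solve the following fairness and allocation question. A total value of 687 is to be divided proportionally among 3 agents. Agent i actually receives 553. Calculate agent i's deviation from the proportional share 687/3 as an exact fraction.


Step 1: Proportional share = 687/3 = 229
Step 2: Agent's actual allocation = 553
Step 3: Excess = 553 - 229 = 324

324


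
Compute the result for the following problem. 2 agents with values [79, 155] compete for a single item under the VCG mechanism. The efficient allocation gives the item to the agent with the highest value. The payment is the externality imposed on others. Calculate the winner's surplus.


Step 1: The winner is the agent with the highest value: agent 1 with value 155
Step 2: Values of other agents: [79]
Step 3: VCG payment = max of others' values = 79
Step 4: Surplus = 155 - 79 = 76

76


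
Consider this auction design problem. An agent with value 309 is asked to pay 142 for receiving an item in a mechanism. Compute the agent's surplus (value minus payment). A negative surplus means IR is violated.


Step 1: Surplus = value - payment = 309 - 142 = 167
Step 2: IR is satisfied (surplus >= 0)

167


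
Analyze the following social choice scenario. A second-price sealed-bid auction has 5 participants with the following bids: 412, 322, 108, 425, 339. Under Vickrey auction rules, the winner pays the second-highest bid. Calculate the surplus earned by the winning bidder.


Step 1: Sort bids in descending order: 425, 412, 339, 322, 108
Step 2: The winning bid is the highest: 425
Step 3: The payment equals the second-highest bid: 412
Step 4: Surplus = winner's bid - payment = 425 - 412 = 13

13


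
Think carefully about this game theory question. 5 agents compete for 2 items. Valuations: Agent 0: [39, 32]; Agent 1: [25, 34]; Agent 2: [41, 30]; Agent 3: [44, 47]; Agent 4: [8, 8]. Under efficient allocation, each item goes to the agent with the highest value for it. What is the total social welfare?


Step 1: For each item, find the maximum value among all agents.
Step 2: Item 0 -> Agent 3 (value 44)
Step 3: Item 1 -> Agent 3 (value 47)
Step 4: Total welfare = 44 + 47 = 91

91


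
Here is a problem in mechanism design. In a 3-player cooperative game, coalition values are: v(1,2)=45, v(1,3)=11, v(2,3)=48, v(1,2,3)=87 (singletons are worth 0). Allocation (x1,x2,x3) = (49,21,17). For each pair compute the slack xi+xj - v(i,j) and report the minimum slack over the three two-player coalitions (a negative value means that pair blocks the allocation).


Step 1: Slack for coalition (1,2): x1+x2 - v12 = 70 - 45 = 25
Step 2: Slack for coalition (1,3): x1+x3 - v13 = 66 - 11 = 55
Step 3: Slack for coalition (2,3): x2+x3 - v23 = 38 - 48 = -10
Step 4: Minimum slack = min(25, 55, -10) = -10, attained by (2,3); coalition (2,3) can block (slack < 0), so the allocation is not in the core

-10


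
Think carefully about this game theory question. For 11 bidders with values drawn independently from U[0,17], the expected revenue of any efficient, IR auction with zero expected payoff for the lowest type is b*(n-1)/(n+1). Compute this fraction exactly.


Step 1: By Revenue Equivalence, expected revenue = b*(n-1)/(n+1)
Step 2: Substituting n = 11, b = 17
Step 3: Revenue = 17*(11-1)/(11+1) = 17*10/12
Step 4: Revenue = 170/12 = 85/6

85/6


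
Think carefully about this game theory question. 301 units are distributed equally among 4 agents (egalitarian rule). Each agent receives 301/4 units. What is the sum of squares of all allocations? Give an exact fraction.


Step 1: Each agent's share = 301/4
Step 2: Square of each share = (301/4)^2 = 90601/16
Step 3: Sum of squares = 4 * 90601/16 = 90601/4

90601/4


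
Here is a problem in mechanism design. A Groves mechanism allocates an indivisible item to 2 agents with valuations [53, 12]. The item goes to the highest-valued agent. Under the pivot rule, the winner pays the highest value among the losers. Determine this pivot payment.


Step 1: The efficient winner is agent 0 with value 53
Step 2: Other agents' values: [12]
Step 3: Pivot payment = max(others) = 12
Step 4: The winner pays 12

12


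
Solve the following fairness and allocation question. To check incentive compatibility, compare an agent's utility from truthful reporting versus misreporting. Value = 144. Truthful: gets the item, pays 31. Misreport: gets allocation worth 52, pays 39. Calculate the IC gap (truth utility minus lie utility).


Step 1: U(truth) = value - payment = 144 - 31 = 113
Step 2: U(lie) = allocation - payment = 52 - 39 = 13
Step 3: IC gap = 113 - 13 = 100

100


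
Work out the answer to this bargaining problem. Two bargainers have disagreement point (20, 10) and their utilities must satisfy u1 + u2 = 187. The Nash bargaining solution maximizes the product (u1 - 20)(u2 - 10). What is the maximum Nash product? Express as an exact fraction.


Step 1: The Nash solution splits surplus symmetrically above the disagreement point
Step 2: u1 = (total + d1 - d2)/2 = (187 + 20 - 10)/2 = 197/2
Step 3: u2 = (total - d1 + d2)/2 = (187 - 20 + 10)/2 = 177/2
Step 4: Nash product = (197/2 - 20) * (177/2 - 10)
Step 5: = 157/2 * 157/2 = 24649/4

24649/4


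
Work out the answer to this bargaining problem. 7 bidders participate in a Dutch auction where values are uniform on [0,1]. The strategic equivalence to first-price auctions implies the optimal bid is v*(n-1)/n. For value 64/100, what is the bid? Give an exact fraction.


Step 1: Dutch auctions are strategically equivalent to first-price auctions
Step 2: The equilibrium bid is b(v) = v*(n-1)/n
Step 3: b = 16/25 * 6/7
Step 4: b = 96/175

96/175


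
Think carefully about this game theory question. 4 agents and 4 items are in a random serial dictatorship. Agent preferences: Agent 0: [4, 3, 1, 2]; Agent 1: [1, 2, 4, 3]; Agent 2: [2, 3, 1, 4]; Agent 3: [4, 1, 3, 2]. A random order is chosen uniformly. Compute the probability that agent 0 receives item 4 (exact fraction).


Step 1: Agent 0 wants item 4
Step 2: There are 24 possible orderings of agents
Step 3: In 12 orderings, agent 0 gets item 4
Step 4: Probability = 12/24 = 1/2

1/2


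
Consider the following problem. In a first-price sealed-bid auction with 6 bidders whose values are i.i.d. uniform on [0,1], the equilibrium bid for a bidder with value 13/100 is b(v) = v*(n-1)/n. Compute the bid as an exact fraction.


Step 1: The symmetric BNE bidding function is b(v) = v * (n-1) / n
Step 2: Substitute v = 13/100 and n = 6
Step 3: b = 13/100 * 5/6
Step 4: b = 13/120

13/120


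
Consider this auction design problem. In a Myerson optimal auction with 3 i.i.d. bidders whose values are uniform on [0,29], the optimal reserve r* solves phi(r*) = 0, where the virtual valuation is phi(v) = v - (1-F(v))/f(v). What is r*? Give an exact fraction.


Step 1: For U[0,29], F(v) = v/29 and f(v) = 1/29
Step 2: phi(v) = v - (1 - v/29)/(1/29) = v - (29 - v) = 2v - 29
Step 3: Set phi(r*) = 0: 2r* - 29 = 0
Step 4: r* = 29/2 (the number of bidders n = 3 does not enter)

29/2


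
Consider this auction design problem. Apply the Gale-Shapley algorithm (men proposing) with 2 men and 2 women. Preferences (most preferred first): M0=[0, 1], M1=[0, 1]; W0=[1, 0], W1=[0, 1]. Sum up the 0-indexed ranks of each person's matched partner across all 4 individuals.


Step 1: Run Gale-Shapley (men propose, women hold best offer):
  M0 proposes to W0; she accepts
  M1 proposes to W0; she switches from M0
  M0 proposes to W1; she accepts
Step 2: Final matching: W0-M1, W1-M0
Step 3: 0-indexed ranks (man's rank of his match, then woman's): 0 + 0 + 1 + 0
Step 4: Total rank sum = 1

1


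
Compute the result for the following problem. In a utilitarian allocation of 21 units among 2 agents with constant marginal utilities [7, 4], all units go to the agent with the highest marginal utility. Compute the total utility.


Step 1: The marginal utilities are [7, 4]
Step 2: The highest marginal utility is 7
Step 3: All 21 units go to that agent
Step 4: Total utility = 7 * 21 = 147

147


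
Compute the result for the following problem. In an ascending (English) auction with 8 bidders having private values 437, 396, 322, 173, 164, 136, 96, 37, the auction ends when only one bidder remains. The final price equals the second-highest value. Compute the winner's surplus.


Step 1: Identify the highest value: 437
Step 2: Identify the second-highest value: 396
Step 3: The final price = second-highest value = 396
Step 4: Surplus = 437 - 396 = 41

41


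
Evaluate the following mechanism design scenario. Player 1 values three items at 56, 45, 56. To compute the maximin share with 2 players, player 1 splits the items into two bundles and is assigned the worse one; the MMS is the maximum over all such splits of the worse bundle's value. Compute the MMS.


Step 1: Item values = 56, 45, 56
Step 2: Enumerate all 2-bundle partitions and take the smaller bundle:
  Partition 1: {56} vs {45,56} -> bundles 56, 101; min = 56
  Partition 2: {45} vs {56,56} -> bundles 45, 112; min = 45
  Partition 3: {56} vs {56,45} -> bundles 56, 101; min = 56
Step 3: MMS = max(56, 45, 56) = 56

56


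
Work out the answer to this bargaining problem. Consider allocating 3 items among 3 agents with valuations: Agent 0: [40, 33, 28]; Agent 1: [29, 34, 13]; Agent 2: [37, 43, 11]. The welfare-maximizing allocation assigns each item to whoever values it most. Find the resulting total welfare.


Step 1: For each item, find the maximum value among all agents.
Step 2: Item 0 -> Agent 0 (value 40)
Step 3: Item 1 -> Agent 2 (value 43)
Step 4: Item 2 -> Agent 0 (value 28)
Step 5: Total welfare = 40 + 43 + 28 = 111

111


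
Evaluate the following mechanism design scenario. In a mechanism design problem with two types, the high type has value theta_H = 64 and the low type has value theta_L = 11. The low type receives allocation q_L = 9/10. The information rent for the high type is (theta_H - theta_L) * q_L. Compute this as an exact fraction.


Step 1: theta_H - theta_L = 64 - 11 = 53
Step 2: Information rent = (theta_H - theta_L) * q_L
Step 3: = 53 * 9/10
Step 4: = 477/10

477/10


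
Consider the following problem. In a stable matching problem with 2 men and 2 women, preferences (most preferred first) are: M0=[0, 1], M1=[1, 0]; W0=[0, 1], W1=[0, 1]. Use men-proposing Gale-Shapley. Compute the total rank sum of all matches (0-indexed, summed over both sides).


Step 1: Run Gale-Shapley (men propose, women hold best offer):
  M0 proposes to W0; she accepts
  M1 proposes to W1; she accepts
Step 2: Final matching: W0-M0, W1-M1
Step 3: 0-indexed ranks (man's rank of his match, then woman's): 0 + 0 + 0 + 1
Step 4: Total rank sum = 1

1
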